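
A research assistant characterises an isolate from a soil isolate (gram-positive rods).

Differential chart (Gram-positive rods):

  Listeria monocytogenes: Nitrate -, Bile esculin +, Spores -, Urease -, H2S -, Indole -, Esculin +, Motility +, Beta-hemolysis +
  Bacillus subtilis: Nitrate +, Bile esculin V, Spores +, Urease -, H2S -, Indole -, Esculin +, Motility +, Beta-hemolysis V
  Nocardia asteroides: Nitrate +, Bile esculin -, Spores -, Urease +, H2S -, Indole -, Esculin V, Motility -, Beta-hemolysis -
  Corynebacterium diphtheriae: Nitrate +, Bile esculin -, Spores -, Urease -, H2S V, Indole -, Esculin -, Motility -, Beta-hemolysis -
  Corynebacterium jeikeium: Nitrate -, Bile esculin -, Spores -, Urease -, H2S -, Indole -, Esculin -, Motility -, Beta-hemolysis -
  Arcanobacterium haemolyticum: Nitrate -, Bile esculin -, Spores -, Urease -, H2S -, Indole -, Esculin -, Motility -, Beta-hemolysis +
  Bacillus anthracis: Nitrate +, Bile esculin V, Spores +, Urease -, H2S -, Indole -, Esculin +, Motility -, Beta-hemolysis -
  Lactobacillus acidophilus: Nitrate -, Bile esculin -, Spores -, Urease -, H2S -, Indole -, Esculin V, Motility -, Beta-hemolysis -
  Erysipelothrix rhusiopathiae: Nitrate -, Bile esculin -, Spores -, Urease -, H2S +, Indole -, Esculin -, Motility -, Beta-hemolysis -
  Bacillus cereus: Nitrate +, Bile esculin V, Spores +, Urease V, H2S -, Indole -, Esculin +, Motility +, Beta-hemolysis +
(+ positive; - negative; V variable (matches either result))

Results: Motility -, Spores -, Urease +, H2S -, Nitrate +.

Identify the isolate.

Nocardia asteroides

Nitrate +: excludes 5 organisms — 5 left.
Motility -: excludes Bacillus subtilis, Bacillus cereus — 3 left.
Spores -: excludes Bacillus anthracis — 2 left.
H2S -: all 2 remaining candidates are consistent.
Urease +: excludes Corynebacterium diphtheriae — 1 left.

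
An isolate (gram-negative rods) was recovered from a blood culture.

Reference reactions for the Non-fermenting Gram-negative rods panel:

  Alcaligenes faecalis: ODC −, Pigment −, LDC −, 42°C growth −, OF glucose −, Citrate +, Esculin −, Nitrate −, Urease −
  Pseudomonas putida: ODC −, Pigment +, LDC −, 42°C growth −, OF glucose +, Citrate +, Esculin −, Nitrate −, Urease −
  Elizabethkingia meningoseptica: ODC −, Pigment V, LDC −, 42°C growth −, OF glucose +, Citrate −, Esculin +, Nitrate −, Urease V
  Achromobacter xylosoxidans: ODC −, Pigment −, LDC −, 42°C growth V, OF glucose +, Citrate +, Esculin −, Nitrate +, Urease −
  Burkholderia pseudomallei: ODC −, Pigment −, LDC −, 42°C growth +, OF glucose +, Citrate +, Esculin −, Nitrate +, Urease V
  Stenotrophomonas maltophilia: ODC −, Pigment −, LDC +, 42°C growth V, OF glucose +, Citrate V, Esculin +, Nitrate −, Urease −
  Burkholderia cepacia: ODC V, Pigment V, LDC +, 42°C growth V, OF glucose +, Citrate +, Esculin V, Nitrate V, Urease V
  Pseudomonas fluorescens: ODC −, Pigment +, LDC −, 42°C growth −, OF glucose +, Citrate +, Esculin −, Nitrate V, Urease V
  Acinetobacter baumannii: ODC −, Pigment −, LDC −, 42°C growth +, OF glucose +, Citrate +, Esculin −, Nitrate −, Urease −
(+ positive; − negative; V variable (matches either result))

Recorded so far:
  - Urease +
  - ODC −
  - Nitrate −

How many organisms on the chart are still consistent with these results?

3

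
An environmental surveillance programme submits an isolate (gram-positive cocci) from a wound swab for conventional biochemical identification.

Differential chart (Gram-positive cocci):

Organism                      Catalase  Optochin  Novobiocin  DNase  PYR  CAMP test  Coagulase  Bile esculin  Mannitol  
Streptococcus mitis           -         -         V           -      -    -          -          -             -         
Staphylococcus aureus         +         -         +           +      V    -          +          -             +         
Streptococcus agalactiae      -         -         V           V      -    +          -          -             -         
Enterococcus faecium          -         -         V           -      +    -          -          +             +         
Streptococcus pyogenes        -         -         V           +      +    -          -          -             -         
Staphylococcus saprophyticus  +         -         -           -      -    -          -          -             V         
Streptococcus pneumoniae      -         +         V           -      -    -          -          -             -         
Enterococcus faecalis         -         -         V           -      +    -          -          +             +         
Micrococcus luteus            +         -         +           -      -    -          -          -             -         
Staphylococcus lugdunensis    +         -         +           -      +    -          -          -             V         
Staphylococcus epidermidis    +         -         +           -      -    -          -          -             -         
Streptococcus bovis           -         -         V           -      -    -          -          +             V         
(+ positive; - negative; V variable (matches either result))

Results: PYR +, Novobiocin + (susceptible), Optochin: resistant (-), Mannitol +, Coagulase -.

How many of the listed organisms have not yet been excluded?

Novobiocin +: excludes Staphylococcus saprophyticus — 11 left.
PYR +: excludes 6 organisms — 5 left.
Optochin -: all 5 remaining candidates are consistent.
Mannitol +: excludes Streptococcus pyogenes — 4 left.
Coagulase -: excludes Staphylococcus aureus — 3 left.
Still consistent: Enterococcus faecalis, Enterococcus faecium, Staphylococcus lugdunensis.

3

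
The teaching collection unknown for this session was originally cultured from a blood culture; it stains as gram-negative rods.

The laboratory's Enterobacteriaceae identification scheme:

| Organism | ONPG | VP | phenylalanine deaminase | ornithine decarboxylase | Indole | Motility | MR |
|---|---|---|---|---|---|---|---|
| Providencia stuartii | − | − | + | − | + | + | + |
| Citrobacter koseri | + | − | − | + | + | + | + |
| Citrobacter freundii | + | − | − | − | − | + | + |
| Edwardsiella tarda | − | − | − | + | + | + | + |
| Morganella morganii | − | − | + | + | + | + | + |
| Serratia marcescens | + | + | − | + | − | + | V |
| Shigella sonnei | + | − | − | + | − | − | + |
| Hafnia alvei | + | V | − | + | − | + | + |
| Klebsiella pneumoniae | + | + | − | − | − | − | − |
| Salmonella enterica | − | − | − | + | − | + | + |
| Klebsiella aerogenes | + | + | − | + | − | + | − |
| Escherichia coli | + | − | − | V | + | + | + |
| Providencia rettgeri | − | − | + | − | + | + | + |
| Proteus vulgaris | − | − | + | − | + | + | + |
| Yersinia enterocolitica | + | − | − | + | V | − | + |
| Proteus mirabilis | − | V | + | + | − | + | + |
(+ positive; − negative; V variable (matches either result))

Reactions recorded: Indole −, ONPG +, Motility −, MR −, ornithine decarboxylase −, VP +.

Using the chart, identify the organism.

Motility −: excludes 13 organisms — 3 left.
Indole −: all 3 remaining candidates are consistent.
MR −: excludes Shigella sonnei, Yersinia enterocolitica — 1 left.
VP +: the one remaining candidate is consistent.
ornithine decarboxylase −: the one remaining candidate is consistent.
ONPG +: the one remaining candidate is consistent.

Klebsiella pneumoniae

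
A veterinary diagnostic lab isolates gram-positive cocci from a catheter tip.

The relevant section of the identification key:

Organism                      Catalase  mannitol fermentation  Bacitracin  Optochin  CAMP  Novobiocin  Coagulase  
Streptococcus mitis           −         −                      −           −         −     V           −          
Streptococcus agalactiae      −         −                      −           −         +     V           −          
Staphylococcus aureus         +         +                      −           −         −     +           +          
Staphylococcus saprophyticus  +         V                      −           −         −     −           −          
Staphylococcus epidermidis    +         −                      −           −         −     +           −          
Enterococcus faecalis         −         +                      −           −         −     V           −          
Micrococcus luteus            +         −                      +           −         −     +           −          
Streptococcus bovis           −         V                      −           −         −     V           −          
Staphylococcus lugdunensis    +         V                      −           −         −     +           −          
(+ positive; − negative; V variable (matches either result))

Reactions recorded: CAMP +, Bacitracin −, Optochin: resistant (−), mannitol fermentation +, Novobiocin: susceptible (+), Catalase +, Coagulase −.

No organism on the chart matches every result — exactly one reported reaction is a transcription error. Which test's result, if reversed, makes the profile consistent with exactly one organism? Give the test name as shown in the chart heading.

As reported, no row in the chart matches all 7 reactions.
Reversing mannitol fermentation → still no organism matches.
Reversing Novobiocin → still no organism matches.
Reversing CAMP (to −) → unique match: Staphylococcus lugdunensis.
Reversing Catalase → still no organism matches.
Reversing Bacitracin → still no organism matches.
Reversing Coagulase → still no organism matches.
Reversing Optochin → still no organism matches.

CAMP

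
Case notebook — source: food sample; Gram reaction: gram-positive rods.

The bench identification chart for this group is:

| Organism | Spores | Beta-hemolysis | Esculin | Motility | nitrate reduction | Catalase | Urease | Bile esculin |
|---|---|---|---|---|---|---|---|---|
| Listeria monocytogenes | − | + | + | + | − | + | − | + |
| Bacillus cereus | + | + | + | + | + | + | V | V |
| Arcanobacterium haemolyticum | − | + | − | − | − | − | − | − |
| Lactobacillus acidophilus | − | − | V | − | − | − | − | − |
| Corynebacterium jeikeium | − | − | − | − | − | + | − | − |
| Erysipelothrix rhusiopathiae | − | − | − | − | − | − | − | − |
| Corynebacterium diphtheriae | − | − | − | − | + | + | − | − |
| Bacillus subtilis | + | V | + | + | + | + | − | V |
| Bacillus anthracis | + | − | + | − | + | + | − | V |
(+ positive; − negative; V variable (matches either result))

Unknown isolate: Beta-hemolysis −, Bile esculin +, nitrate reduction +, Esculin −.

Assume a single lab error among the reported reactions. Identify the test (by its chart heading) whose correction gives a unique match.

As reported, no row in the chart matches all 4 reactions.
Reversing Beta-hemolysis → still no organism matches.
Reversing Esculin → 2 organisms match (not unique).
Reversing Bile esculin (to −) → unique match: Corynebacterium diphtheriae.
Reversing nitrate reduction → still no organism matches.

Bile esculin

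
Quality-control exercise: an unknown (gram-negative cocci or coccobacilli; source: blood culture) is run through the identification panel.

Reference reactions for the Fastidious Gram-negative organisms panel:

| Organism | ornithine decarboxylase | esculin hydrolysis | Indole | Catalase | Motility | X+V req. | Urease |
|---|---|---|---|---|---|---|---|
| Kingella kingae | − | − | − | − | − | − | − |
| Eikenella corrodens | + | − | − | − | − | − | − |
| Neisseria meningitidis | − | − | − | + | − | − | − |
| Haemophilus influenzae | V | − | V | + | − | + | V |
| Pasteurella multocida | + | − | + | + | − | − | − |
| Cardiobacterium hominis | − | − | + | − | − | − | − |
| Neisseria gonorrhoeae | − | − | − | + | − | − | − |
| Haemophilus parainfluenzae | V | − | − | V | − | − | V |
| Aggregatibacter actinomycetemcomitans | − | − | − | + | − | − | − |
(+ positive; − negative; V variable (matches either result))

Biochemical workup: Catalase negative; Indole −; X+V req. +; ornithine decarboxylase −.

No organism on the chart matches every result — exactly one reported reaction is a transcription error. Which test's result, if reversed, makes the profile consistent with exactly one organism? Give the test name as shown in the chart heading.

As reported, no row in the chart matches all 4 reactions.
Reversing X+V req. → 2 organisms match (not unique).
Reversing Indole → still no organism matches.
Reversing Catalase (to +) → unique match: Haemophilus influenzae.
Reversing ornithine decarboxylase → still no organism matches.

Catalase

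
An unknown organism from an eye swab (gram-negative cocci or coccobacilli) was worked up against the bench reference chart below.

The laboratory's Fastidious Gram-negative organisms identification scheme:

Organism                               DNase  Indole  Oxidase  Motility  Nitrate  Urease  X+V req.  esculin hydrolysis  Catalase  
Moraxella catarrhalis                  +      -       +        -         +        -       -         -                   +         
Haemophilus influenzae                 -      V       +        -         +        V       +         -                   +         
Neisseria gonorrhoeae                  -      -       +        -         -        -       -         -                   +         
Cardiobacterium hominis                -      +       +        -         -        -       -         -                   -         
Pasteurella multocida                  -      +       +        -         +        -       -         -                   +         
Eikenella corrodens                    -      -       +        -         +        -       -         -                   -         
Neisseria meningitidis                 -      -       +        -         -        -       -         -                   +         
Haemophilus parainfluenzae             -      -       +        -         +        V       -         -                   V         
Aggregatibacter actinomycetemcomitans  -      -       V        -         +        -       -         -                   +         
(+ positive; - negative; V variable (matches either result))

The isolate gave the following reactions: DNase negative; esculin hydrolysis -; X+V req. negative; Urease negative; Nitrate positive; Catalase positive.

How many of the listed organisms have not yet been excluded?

Nitrate +: excludes Neisseria gonorrhoeae, Cardiobacterium hominis, Neisseria meningitidis — 6 left.
Catalase +: excludes Eikenella corrodens — 5 left.
esculin hydrolysis -: all 5 remaining candidates are consistent.
DNase -: excludes Moraxella catarrhalis — 4 left.
Urease -: all 4 remaining candidates are consistent.
X+V req. -: excludes Haemophilus influenzae — 3 left.
Still consistent: Aggregatibacter actinomycetemcomitans, Haemophilus parainfluenzae, Pasteurella multocida.

3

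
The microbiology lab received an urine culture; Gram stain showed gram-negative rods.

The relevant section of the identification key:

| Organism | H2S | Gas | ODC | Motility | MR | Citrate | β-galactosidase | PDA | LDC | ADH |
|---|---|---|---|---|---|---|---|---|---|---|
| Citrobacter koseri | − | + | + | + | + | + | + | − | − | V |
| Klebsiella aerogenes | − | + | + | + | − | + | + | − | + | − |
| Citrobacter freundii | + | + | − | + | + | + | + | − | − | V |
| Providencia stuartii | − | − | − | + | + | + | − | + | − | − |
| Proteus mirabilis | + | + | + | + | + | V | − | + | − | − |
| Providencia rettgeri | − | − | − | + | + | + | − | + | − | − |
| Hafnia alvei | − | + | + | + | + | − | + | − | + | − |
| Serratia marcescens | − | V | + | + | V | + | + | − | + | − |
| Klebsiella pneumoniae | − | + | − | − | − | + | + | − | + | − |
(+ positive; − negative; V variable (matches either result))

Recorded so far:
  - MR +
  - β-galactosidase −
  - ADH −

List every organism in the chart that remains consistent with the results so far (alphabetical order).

Proteus mirabilis, Providencia rettgeri, Providencia stuartii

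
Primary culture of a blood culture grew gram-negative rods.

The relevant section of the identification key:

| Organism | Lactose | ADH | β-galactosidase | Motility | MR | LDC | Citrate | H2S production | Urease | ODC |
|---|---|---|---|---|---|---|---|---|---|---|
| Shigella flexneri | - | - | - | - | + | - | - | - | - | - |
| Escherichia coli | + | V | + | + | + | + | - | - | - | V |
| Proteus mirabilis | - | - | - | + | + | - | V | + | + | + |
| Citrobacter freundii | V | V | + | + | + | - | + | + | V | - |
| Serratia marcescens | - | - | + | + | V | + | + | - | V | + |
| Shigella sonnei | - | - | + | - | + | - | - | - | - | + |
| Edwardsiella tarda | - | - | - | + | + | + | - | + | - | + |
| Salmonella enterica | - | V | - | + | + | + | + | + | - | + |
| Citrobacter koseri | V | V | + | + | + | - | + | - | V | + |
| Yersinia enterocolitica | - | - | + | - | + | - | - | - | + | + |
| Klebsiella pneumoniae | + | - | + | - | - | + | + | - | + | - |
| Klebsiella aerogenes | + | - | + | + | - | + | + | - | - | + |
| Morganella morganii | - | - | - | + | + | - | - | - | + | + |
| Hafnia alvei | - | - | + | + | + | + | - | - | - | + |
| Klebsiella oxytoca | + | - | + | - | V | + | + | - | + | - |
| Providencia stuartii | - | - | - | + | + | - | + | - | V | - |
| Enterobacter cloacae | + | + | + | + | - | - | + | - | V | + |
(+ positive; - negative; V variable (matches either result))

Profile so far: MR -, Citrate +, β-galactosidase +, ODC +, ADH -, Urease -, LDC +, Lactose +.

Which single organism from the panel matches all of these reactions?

Urease -: excludes 5 organisms — 12 left.
Citrate +: excludes 5 organisms — 7 left.
ADH -: excludes Enterobacter cloacae — 6 left.
LDC +: excludes Citrobacter freundii, Citrobacter koseri, Providencia stuartii — 3 left.
ODC +: all 3 remaining candidates are consistent.
β-galactosidase +: excludes Salmonella enterica — 2 left.
Lactose +: excludes Serratia marcescens — 1 left.
MR -: the one remaining candidate is consistent.

Klebsiella aerogenes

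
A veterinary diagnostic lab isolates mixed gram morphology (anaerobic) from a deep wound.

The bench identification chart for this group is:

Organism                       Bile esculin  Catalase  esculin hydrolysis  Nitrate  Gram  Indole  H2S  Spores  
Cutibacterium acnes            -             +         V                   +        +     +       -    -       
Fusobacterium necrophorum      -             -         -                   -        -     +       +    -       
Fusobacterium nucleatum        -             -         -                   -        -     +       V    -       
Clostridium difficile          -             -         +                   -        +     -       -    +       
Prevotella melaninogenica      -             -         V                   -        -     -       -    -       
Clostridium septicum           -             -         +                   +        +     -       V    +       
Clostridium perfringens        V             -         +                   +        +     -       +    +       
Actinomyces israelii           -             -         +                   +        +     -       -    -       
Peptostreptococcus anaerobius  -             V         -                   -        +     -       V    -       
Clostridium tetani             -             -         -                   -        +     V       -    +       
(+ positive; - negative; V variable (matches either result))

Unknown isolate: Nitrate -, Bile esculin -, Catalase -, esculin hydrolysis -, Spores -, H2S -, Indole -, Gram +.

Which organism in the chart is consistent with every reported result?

Gram +: excludes Fusobacterium necrophorum, Fusobacterium nucleatum, Prevotella melaninogenica — 7 left.
Spores -: excludes Clostridium difficile, Clostridium septicum, Clostridium perfringens, Clostridium tetani — 3 left.
Indole -: excludes Cutibacterium acnes — 2 left.
Nitrate -: excludes Actinomyces israelii — 1 left.
H2S -: the one remaining candidate is consistent.
Bile esculin -: the one remaining candidate is consistent.
Catalase -: the one remaining candidate is consistent.
esculin hydrolysis -: the one remaining candidate is consistent.

Peptostreptococcus anaerobius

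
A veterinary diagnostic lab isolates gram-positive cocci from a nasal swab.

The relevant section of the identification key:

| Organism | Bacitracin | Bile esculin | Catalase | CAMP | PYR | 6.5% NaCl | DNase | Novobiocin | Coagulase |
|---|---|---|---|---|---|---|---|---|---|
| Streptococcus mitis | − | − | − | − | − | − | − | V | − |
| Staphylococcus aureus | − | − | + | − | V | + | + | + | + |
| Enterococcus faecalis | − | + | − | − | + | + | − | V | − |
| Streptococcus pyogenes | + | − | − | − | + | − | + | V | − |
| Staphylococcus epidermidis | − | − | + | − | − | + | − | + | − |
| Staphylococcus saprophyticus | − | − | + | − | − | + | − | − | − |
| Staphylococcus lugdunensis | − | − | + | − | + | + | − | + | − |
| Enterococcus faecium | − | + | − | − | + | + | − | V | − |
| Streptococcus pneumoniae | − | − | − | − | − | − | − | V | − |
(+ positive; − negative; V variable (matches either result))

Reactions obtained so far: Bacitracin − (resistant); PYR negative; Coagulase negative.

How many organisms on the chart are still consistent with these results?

4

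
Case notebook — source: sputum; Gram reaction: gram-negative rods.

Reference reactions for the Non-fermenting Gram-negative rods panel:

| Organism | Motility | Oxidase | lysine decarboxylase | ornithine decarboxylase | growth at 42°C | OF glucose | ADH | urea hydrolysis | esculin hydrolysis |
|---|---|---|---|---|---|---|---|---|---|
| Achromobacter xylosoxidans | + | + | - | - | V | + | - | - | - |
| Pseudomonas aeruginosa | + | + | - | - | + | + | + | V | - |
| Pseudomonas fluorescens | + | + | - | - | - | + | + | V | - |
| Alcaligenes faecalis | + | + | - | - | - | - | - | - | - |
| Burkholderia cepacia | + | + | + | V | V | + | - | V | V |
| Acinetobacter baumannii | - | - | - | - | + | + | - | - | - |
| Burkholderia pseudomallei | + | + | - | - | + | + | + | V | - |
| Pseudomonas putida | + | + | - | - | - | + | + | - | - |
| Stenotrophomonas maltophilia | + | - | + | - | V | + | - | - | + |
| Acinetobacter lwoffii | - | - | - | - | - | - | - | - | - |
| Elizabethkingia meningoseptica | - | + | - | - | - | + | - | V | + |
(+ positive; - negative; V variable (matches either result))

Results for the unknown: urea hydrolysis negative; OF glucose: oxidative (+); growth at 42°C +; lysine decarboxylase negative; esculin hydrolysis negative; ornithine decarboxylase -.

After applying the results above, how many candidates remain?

4

growth at 42°C +: excludes 5 organisms — 6 left.
OF glucose +: all 6 remaining candidates are consistent.
lysine decarboxylase -: excludes Burkholderia cepacia, Stenotrophomonas maltophilia — 4 left.
esculin hydrolysis -: all 4 remaining candidates are consistent.
urea hydrolysis -: all 4 remaining candidates are consistent.
ornithine decarboxylase -: all 4 remaining candidates are consistent.
Still consistent: Achromobacter xylosoxidans, Acinetobacter baumannii, Burkholderia pseudomallei, Pseudomonas aeruginosa.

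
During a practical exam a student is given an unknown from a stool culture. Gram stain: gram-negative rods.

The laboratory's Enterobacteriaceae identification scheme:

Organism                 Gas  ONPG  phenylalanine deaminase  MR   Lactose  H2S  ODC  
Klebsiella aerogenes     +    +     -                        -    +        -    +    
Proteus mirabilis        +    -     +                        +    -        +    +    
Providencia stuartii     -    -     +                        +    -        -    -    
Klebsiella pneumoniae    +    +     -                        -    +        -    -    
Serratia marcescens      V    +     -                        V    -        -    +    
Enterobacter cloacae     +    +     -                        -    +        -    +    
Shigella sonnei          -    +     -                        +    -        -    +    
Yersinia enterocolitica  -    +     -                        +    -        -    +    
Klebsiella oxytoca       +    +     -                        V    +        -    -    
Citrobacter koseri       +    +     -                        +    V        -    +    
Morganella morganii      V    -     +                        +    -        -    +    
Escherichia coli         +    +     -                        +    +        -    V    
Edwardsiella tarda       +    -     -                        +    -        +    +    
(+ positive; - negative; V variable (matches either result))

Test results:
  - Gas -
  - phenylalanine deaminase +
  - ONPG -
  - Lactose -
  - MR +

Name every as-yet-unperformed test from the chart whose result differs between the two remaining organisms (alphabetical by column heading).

ODC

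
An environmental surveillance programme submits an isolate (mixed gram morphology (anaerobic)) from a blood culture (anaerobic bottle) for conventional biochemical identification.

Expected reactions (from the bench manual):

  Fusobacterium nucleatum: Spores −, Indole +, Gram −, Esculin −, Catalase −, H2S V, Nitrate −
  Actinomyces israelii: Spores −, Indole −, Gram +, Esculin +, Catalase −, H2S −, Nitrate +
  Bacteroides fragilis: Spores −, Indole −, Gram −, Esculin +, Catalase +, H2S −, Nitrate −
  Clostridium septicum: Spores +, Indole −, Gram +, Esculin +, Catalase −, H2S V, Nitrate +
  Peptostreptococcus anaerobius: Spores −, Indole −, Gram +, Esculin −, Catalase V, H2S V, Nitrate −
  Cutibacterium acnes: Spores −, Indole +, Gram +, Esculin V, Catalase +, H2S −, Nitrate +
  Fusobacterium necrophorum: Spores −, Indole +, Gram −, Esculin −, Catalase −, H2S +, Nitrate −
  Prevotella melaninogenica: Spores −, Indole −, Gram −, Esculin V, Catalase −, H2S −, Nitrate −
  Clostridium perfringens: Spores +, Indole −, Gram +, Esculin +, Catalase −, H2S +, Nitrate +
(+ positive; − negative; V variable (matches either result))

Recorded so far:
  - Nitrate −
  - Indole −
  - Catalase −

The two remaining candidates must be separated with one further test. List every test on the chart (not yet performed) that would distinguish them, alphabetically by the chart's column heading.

Indole −: excludes Fusobacterium nucleatum, Cutibacterium acnes, Fusobacterium necrophorum — 6 left.
Catalase −: excludes Bacteroides fragilis — 5 left.
Nitrate −: excludes Actinomyces israelii, Clostridium septicum, Clostridium perfringens — 2 left.
Two candidates remain: Peptostreptococcus anaerobius and Prevotella melaninogenica.
  Spores: − vs − — same for both, does not separate.
  Gram: Peptostreptococcus anaerobius +, Prevotella melaninogenica − — discriminates.
  Esculin: − vs V — variable for at least one, does not separate.
  H2S: V vs − — variable for at least one, does not separate.

Gram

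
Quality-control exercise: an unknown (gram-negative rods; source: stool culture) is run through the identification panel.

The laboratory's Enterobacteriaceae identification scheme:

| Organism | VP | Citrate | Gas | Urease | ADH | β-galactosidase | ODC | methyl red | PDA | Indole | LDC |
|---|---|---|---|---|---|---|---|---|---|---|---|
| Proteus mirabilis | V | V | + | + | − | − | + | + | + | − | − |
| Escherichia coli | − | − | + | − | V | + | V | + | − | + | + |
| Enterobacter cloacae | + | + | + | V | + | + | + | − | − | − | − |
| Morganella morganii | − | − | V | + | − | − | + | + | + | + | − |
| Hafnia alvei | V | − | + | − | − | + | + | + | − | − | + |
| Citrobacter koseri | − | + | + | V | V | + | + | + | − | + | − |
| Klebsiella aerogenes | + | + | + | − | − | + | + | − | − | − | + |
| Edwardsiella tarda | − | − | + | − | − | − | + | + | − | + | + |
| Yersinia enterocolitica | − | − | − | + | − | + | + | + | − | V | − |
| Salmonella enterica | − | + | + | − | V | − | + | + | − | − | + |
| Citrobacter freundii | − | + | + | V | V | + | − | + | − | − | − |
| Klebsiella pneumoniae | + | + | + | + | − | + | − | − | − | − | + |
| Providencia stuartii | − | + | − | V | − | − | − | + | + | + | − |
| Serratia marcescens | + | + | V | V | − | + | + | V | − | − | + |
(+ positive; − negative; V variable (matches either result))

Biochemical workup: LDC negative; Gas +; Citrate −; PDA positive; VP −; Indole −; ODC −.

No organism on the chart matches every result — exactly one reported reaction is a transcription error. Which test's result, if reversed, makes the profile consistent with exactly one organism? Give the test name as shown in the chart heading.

As reported, no row in the chart matches all 7 reactions.
Reversing LDC → still no organism matches.
Reversing Citrate → still no organism matches.
Reversing Gas → still no organism matches.
Reversing ODC (to +) → unique match: Proteus mirabilis.
Reversing VP → still no organism matches.
Reversing PDA → still no organism matches.
Reversing Indole → still no organism matches.

ODC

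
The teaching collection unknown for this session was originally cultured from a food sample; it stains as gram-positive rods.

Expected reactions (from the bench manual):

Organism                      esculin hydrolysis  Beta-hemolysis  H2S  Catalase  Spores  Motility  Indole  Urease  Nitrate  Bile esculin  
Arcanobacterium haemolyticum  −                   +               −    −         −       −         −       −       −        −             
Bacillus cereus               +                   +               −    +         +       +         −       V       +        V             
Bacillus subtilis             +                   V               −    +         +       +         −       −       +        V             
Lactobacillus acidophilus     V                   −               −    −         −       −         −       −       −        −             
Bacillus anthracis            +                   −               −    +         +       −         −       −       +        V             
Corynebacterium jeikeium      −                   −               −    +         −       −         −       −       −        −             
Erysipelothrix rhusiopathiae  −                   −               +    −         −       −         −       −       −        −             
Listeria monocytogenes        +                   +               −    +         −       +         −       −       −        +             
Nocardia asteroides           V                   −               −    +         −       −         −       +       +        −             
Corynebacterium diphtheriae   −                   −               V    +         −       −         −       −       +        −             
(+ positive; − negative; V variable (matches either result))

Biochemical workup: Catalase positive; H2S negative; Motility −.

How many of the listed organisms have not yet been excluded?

4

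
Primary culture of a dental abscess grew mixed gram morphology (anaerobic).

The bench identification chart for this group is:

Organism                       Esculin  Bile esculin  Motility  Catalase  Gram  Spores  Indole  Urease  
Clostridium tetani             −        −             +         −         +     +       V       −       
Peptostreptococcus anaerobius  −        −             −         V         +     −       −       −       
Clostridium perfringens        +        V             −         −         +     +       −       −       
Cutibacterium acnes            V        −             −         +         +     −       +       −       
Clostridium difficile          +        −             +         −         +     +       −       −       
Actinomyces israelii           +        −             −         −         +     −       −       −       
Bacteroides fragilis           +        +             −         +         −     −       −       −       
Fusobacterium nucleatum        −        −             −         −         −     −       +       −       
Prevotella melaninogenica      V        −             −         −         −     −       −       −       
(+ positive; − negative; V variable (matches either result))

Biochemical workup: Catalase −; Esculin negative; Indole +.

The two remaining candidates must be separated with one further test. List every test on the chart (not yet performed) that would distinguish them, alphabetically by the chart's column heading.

Indole +: excludes 6 organisms — 3 left.
Esculin −: all 3 remaining candidates are consistent.
Catalase −: excludes Cutibacterium acnes — 2 left.
Two candidates remain: Clostridium tetani and Fusobacterium nucleatum.
  Bile esculin: − vs − — same for both, does not separate.
  Motility: Clostridium tetani +, Fusobacterium nucleatum − — discriminates.
  Gram: Clostridium tetani +, Fusobacterium nucleatum − — discriminates.
  Spores: Clostridium tetani +, Fusobacterium nucleatum − — discriminates.
  Urease: − vs − — same for both, does not separate.

Gram, Motility, Spores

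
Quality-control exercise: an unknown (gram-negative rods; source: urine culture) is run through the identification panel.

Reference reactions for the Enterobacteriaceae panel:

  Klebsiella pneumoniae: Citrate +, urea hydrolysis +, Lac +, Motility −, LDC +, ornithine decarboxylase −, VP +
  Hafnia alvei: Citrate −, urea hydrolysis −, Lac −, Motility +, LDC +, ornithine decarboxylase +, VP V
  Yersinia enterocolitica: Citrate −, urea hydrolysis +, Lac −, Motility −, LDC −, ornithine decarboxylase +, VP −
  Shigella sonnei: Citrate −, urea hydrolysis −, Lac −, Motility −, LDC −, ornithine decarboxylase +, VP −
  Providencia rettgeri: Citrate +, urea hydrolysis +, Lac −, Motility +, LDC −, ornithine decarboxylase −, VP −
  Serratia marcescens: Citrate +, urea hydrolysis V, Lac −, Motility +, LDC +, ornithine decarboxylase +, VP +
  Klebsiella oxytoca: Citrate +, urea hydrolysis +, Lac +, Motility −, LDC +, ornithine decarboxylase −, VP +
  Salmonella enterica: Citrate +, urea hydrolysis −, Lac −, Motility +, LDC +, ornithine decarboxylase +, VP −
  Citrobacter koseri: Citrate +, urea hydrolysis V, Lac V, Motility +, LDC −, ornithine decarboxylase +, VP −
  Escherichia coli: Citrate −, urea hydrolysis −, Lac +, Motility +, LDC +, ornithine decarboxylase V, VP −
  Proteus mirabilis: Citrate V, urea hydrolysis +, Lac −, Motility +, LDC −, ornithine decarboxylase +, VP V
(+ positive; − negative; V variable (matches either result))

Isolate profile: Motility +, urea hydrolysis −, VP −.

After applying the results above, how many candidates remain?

4

VP −: excludes Klebsiella pneumoniae, Serratia marcescens, Klebsiella oxytoca — 8 left.
urea hydrolysis −: excludes Yersinia enterocolitica, Providencia rettgeri, Proteus mirabilis — 5 left.
Motility +: excludes Shigella sonnei — 4 left.
Still consistent: Citrobacter koseri, Escherichia coli, Hafnia alvei, Salmonella enterica.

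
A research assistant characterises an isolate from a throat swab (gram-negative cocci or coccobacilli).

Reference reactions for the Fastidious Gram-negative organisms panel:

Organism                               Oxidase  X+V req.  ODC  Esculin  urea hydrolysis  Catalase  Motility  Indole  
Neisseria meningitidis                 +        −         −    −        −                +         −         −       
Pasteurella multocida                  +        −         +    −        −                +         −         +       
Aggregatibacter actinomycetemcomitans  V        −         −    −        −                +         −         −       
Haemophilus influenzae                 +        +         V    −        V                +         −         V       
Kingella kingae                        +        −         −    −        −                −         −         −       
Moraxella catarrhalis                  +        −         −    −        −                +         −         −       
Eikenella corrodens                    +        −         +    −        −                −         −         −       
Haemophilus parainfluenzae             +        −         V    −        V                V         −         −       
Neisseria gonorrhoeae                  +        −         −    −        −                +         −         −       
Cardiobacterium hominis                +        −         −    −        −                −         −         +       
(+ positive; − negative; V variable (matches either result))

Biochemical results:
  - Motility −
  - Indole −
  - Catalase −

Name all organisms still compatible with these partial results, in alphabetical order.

Motility −: all 10 remaining candidates are consistent.
Catalase −: excludes 6 organisms — 4 left.
Indole −: excludes Cardiobacterium hominis — 3 left.

Eikenella corrodens, Haemophilus parainfluenzae, Kingella kingae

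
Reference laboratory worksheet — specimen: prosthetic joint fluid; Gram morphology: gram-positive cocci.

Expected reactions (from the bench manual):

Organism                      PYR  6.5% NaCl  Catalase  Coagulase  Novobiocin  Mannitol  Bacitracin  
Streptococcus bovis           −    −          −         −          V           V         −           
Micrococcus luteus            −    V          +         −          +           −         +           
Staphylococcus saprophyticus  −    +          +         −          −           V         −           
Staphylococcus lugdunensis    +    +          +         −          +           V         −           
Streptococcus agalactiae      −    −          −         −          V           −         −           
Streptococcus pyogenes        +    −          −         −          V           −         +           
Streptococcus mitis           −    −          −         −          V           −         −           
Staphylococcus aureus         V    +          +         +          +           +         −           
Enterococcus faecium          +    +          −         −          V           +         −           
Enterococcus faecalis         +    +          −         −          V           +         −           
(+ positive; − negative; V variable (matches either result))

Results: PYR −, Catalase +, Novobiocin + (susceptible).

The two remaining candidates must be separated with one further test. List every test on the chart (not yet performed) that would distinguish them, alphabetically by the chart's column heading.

Bacitracin, Coagulase, Mannitol

PYR −: excludes Staphylococcus lugdunensis, Streptococcus pyogenes, Enterococcus faecium, Enterococcus faecalis — 6 left.
Novobiocin +: excludes Staphylococcus saprophyticus — 5 left.
Catalase +: excludes Streptococcus bovis, Streptococcus agalactiae, Streptococcus mitis — 2 left.
Two candidates remain: Micrococcus luteus and Staphylococcus aureus.
  6.5% NaCl: V vs + — variable for at least one, does not separate.
  Coagulase: Micrococcus luteus −, Staphylococcus aureus + — discriminates.
  Mannitol: Micrococcus luteus −, Staphylococcus aureus + — discriminates.
  Bacitracin: Micrococcus luteus +, Staphylococcus aureus − — discriminates.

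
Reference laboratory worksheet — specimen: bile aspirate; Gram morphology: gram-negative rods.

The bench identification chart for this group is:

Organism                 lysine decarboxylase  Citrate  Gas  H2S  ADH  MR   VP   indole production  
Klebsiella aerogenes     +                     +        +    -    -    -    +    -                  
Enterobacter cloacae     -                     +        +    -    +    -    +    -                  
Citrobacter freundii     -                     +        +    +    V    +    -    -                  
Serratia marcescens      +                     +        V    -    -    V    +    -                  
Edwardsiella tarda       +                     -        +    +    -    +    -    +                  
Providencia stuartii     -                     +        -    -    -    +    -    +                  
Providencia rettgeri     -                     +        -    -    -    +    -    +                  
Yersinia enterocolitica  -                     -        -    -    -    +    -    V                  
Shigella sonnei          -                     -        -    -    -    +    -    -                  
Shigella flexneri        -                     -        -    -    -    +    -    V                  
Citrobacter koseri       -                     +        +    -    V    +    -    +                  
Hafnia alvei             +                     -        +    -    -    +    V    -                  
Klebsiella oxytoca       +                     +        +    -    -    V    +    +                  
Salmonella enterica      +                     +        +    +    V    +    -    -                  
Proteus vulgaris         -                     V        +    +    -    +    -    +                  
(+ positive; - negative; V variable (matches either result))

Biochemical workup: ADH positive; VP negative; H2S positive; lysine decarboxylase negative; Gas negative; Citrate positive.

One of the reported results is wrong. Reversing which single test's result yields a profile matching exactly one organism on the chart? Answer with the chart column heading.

As reported, no row in the chart matches all 6 reactions.
Reversing Citrate → still no organism matches.
Reversing H2S → still no organism matches.
Reversing lysine decarboxylase → still no organism matches.
Reversing ADH → still no organism matches.
Reversing VP → still no organism matches.
Reversing Gas (to +) → unique match: Citrobacter freundii.

Gas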